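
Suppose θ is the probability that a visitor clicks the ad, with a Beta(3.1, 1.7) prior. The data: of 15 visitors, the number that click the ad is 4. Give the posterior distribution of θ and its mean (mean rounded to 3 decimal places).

Observing 4 successes and 11 failures updates Beta(3.1, 1.7) by adding the success and failure counts to the two shape parameters: α = 3.1+4 = 7.1, β = 1.7+11 = 12.7.
Posterior mean = α/(α+β) = 7.1/19.8 = 0.359.

Posterior: Beta(7.1, 12.7); mean ≈ 0.359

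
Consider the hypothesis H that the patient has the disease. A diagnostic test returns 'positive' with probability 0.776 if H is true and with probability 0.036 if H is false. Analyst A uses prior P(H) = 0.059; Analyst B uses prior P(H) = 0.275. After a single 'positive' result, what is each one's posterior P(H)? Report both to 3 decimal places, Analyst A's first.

Analyst A: 0.575; Analyst B: 0.891

The likelihood ratio for a 'positive' result is 0.776/0.036 = 21.556.
Analyst A: prior odds 0.059/0.941 = 0.062699; posterior odds 1.3515; posterior probability 0.575.
Analyst B: prior odds 0.275/0.725 = 0.37931; posterior odds 8.1762; posterior probability 0.891.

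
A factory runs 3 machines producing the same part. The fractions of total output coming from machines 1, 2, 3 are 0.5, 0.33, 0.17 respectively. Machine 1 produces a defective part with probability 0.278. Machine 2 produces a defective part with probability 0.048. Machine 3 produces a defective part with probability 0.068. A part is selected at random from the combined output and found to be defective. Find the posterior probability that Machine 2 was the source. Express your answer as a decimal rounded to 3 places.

Posterior probability ≈ 0.095

P(defective|M1) = 0.278; P(defective|M2) = 0.048; P(defective|M3) = 0.068.
Prior × likelihood for each source: 0.5·0.278=0.1390, 0.33·0.048=0.01584, 0.17·0.068=0.01156. Summing gives P(defective) = 0.16640.
P(Machine 2 | defective) = 0.01584 / 0.16640 = 0.095.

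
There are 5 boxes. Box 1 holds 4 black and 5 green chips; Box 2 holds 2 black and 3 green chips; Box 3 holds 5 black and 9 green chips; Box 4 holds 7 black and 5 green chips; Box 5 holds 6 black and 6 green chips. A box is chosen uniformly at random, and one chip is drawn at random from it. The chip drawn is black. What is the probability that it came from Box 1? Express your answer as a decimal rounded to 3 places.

Tabulate prior·likelihood by source: [1] prior 0.2, lik 0.4444, product 0.08889; [2] prior 0.2, lik 0.4, product 0.08000; [3] prior 0.2, lik 0.3571, product 0.07143; [4] prior 0.2, lik 0.5833, product 0.1167; [5] prior 0.2, lik 0.5, product 0.1000.
Normalizing constant = 0.45698; the posterior for Box 1 is its product over the sum, 0.08889/0.45698 = 0.195.

Posterior probability ≈ 0.195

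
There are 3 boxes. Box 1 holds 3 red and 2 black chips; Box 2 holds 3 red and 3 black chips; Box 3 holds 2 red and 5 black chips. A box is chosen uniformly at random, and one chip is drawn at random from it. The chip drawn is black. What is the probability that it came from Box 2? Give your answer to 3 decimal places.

Posterior probability ≈ 0.310

Tabulate prior·likelihood by source: [1] prior 0.333333, lik 0.4, product 0.1333; [2] prior 0.333333, lik 0.5, product 0.1667; [3] prior 0.333333, lik 0.7143, product 0.2381.
Normalizing constant = 0.53810; the posterior for Box 2 is its product over the sum, 0.1667/0.53810 = 0.310.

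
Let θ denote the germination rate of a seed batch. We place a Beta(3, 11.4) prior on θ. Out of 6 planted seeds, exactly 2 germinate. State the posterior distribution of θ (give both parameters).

Posterior: Beta(5, 15.4)

Observing 2 successes and 4 failures updates Beta(3, 11.4) by adding the success and failure counts to the two shape parameters: α = 3+2 = 5, β = 11.4+4 = 15.4.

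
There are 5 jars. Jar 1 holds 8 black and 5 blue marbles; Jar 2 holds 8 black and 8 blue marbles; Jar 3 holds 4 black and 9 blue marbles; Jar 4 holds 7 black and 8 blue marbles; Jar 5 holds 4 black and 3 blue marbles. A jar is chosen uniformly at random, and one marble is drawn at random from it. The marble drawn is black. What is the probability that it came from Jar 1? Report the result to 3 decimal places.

Posterior probability ≈ 0.250

P(black|Jar 1) = 0.6154; P(black|Jar 2) = 0.5; P(black|Jar 3) = 0.3077; P(black|Jar 4) = 0.4667; P(black|Jar 5) = 0.5714.
Prior × likelihood for each source: 0.2·0.6154=0.1231, 0.2·0.5=0.1000, 0.2·0.3077=0.06154, 0.2·0.4667=0.09333, 0.2·0.5714=0.1143. Summing gives P(black) = 0.49223.
P(Jar 1 | black) = 0.1231 / 0.49223 = 0.250.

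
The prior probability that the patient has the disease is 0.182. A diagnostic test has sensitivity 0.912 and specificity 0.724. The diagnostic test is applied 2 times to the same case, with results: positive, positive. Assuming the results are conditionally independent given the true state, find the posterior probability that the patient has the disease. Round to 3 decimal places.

Posterior P(H) ≈ 0.708

Let H be the event that the patient has the disease; start with P(H) = 0.182. P('positive'|H) = 0.912, P('positive'|¬H) = 0.276.
Update on result 1 ('positive'): P(H) ← 0.912·0.1820 / (0.912·0.1820 + 0.276·0.8180) = 0.16598/0.39175 = 0.4237.
Update on result 2 ('positive'): P(H) ← 0.912·0.4237 / (0.912·0.4237 + 0.276·0.5763) = 0.38641/0.54547 = 0.7084.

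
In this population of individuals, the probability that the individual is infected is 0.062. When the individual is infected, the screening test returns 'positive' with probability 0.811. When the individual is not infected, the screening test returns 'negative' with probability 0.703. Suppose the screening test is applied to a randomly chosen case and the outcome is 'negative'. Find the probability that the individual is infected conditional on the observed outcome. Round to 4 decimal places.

P(H | E) ≈ 0.0175

Let H be the event that the individual is infected. P(H) = 0.062, so P(¬H) = 0.938. With E the 'negative' result, P(E|H) = 0.189 and P(E|¬H) = 0.703.
P(E) = 0.189·0.062 + 0.703·0.938 = 0.011718 + 0.65941 = 0.67113.
By Bayes' theorem, P(H|E) = 0.011718 / 0.67113 = 0.0175.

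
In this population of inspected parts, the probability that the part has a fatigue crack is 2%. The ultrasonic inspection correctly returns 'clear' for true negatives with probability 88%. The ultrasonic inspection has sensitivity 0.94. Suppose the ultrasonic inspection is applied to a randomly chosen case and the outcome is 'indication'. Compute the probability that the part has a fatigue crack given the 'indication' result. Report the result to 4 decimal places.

P(H | E) ≈ 0.1378

Let H be the event that the part has a fatigue crack. P(H) = 0.02, so P(¬H) = 0.98. With E the 'indication' result, P(E|H) = 0.94 and P(E|¬H) = 0.12.
P(E) = 0.94·0.02 + 0.12·0.98 = 0.018800 + 0.11760 = 0.13640.
By Bayes' theorem, P(H|E) = 0.018800 / 0.13640 = 0.1378.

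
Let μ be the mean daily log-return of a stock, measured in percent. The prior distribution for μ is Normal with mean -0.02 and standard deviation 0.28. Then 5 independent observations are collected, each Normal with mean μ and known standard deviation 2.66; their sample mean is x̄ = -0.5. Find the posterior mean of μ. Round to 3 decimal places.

Posterior mean ≈ -0.045

With known σ, the Normal prior is conjugate. Weight on the data is w = (n/σ²)/(n/σ² + 1/τ₀²) = 0.706654/(0.706654+12.7551) = 0.052493.
Posterior mean = w·x̄ + (1−w)·μ₀ = 0.052493·-0.5 + 0.94751·-0.02 = -0.045.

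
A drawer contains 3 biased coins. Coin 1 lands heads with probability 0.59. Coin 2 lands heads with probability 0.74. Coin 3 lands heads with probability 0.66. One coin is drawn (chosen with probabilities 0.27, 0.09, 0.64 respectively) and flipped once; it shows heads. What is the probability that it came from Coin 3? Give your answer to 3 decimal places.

Posterior probability ≈ 0.652

Tabulate prior·likelihood by source: [1] prior 0.27, lik 0.59, product 0.1593; [2] prior 0.09, lik 0.74, product 0.06660; [3] prior 0.64, lik 0.66, product 0.4224.
Normalizing constant = 0.64830; the posterior for Coin 3 is its product over the sum, 0.4224/0.64830 = 0.652.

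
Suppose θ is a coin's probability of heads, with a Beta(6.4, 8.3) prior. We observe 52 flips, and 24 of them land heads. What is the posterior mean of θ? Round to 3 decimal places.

The binomial likelihood is conjugate to the Beta prior: with 24 successes and 28 failures, the posterior is Beta(6.4+24, 8.3+28) = Beta(30.4, 36.3).
Posterior mean = α/(α+β) = 30.4/66.7 = 0.456.

Posterior mean ≈ 0.456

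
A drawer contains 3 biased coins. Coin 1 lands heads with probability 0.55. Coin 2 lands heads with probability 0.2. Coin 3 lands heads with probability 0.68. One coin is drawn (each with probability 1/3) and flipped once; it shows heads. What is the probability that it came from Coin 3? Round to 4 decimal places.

Posterior probability ≈ 0.4755

P(heads|C1) = 0.55; P(heads|C2) = 0.2; P(heads|C3) = 0.68.
Prior × likelihood for each source: 0.333333·0.55=0.1833, 0.333333·0.2=0.06667, 0.333333·0.68=0.2267. Summing gives P(heads) = 0.47667.
P(Coin 3 | heads) = 0.2267 / 0.47667 = 0.4755.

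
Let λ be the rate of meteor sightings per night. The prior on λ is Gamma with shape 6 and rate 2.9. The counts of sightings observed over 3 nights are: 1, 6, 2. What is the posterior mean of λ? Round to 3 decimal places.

Posterior mean ≈ 2.542

Total count ∑xᵢ = 9 over n = 3 nights.
Gamma is conjugate to the Poisson likelihood: posterior is Gamma(shape = 6+9 = 15, rate = 2.9+3 = 5.9).
Posterior mean = shape/rate = 15/5.9 = 2.542.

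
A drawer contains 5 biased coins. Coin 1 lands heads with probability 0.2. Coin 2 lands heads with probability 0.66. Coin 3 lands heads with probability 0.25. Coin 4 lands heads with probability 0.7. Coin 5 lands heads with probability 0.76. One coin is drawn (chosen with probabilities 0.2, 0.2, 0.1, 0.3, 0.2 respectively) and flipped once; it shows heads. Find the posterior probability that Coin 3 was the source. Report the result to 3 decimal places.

Posterior probability ≈ 0.045

P(heads|C1) = 0.2; P(heads|C2) = 0.66; P(heads|C3) = 0.25; P(heads|C4) = 0.7; P(heads|C5) = 0.76.
Prior × likelihood for each source: 0.2·0.2=0.04000, 0.2·0.66=0.1320, 0.1·0.25=0.02500, 0.3·0.7=0.2100, 0.2·0.76=0.1520. Summing gives P(heads) = 0.55900.
P(Coin 3 | heads) = 0.02500 / 0.55900 = 0.045.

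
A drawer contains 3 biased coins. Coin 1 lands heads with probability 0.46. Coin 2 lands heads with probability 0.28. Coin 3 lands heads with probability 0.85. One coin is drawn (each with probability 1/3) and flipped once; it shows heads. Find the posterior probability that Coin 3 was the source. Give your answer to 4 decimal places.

P(heads|C1) = 0.46; P(heads|C2) = 0.28; P(heads|C3) = 0.85.
Prior × likelihood for each source: 0.333333·0.46=0.1533, 0.333333·0.28=0.09333, 0.333333·0.85=0.2833. Summing gives P(heads) = 0.53000.
P(Coin 3 | heads) = 0.2833 / 0.53000 = 0.5346.

Posterior probability ≈ 0.5346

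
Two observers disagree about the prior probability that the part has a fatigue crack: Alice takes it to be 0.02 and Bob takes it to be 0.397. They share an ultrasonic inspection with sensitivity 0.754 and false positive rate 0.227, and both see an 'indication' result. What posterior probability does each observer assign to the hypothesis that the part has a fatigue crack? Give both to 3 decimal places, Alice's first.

P('+'|H) = 0.754, P('+'|¬H) = 0.227.
Alice: numerator 0.754·0.02 = 0.015080; evidence = 0.015080+0.227·0.98 = 0.23754; posterior = 0.063.
Bob: numerator 0.754·0.397 = 0.29934; evidence = 0.29934+0.227·0.603 = 0.43622; posterior = 0.686.

Alice: 0.063; Bob: 0.686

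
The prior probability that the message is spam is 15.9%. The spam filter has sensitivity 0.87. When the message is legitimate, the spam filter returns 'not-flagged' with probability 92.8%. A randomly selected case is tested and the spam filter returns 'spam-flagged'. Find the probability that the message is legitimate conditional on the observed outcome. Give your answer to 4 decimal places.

Let H be the event that the message is spam. P(H) = 0.159, so P(¬H) = 0.841. With E the 'spam-flagged' result, P(E|H) = 0.87 and P(E|¬H) = 0.072.
P(E) = 0.87·0.159 + 0.072·0.841 = 0.13833 + 0.060552 = 0.19888.
By Bayes' theorem, P(H|E) = 0.13833 / 0.19888 = 0.6955. Hence P(¬H|E) = 1 − 0.6955 = 0.3045.

P(¬H | E) ≈ 0.3045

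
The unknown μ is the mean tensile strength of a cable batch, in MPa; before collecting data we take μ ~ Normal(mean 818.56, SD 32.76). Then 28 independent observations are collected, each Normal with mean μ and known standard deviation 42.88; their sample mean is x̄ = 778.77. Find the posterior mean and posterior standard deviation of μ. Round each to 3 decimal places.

Prior precision 1/τ₀² = 1/32.76² = 0.00093178; data precision n/σ² = 28/42.88² = 0.0152282.
Posterior precision = 0.00093178 + 0.0152282 = 0.0161600, giving posterior SD = 1/√0.0161600 = 7.866.
Posterior mean = (0.00093178·818.56 + 0.0152282·778.77) / 0.0161600 = 781.064.

Posterior mean ≈ 781.064; posterior SD ≈ 7.866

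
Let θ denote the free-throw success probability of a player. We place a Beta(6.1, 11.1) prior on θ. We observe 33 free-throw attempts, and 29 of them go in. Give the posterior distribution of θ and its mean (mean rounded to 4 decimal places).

Observing 29 successes and 4 failures updates Beta(6.1, 11.1) by adding the success and failure counts to the two shape parameters: α = 6.1+29 = 35.1, β = 11.1+4 = 15.1.
Posterior mean = α/(α+β) = 35.1/50.2 = 0.6992.

Posterior: Beta(35.1, 15.1); mean ≈ 0.6992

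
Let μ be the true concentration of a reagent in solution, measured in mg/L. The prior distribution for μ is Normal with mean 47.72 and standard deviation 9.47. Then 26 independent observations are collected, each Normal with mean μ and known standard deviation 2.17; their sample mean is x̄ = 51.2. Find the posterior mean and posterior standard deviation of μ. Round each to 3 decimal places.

Posterior mean ≈ 51.193; posterior SD ≈ 0.425

Prior precision 1/τ₀² = 1/9.47² = 0.0111506; data precision n/σ² = 26/2.17² = 5.52146.
Posterior precision = 0.0111506 + 5.52146 = 5.53261, giving posterior SD = 1/√5.53261 = 0.425.
Posterior mean = (0.0111506·47.72 + 5.52146·51.2) / 5.53261 = 51.193.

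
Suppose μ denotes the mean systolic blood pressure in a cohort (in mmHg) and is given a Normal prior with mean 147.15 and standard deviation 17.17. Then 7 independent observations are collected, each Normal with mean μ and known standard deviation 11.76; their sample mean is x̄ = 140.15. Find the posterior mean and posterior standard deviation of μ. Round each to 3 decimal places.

With known σ, the Normal prior is conjugate. Weight on the data is w = (n/σ²)/(n/σ² + 1/τ₀²) = 0.0506155/(0.0506155+0.00339203) = 0.93719.
Posterior mean = w·x̄ + (1−w)·μ₀ = 0.93719·140.15 + 0.062807·147.15 = 140.590. Posterior variance = 1/(0.0506155+0.00339203) = 18.5159, so SD = 4.303.

Posterior mean ≈ 140.590; posterior SD ≈ 4.303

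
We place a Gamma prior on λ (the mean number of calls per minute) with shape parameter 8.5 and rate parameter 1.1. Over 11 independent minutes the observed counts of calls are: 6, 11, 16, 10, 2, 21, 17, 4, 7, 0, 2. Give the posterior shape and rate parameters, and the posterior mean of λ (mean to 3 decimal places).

Total count ∑xᵢ = 96 over n = 11 minutes.
Gamma is conjugate to the Poisson likelihood: posterior is Gamma(shape = 8.5+96 = 104.5, rate = 1.1+11 = 12.1).
Posterior mean = shape/rate = 104.5/12.1 = 8.636.

Posterior: Gamma(shape=104.5, rate=12.1); mean ≈ 8.636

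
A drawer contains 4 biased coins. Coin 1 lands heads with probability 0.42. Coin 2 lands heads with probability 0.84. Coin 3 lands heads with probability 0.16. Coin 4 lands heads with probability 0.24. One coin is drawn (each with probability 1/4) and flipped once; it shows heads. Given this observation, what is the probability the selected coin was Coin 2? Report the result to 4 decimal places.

Posterior probability ≈ 0.5060

P(heads|C1) = 0.42; P(heads|C2) = 0.84; P(heads|C3) = 0.16; P(heads|C4) = 0.24.
Prior × likelihood for each source: 0.25·0.42=0.1050, 0.25·0.84=0.2100, 0.25·0.16=0.04000, 0.25·0.24=0.06000. Summing gives P(heads) = 0.41500.
P(Coin 2 | heads) = 0.2100 / 0.41500 = 0.5060.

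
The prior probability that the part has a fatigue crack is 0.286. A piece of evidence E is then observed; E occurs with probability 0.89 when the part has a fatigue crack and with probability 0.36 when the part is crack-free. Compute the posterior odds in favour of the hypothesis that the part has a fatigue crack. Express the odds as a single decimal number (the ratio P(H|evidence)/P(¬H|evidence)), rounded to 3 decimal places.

Prior odds = 0.286/(1−0.286) = 0.40056.
Likelihood ratio for E = 0.89/0.36 = 2.4722.
Posterior odds = prior odds × LR = 0.99027.

Posterior odds ≈ 0.990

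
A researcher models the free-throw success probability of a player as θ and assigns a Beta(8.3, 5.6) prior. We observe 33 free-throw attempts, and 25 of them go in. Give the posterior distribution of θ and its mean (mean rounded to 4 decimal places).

The binomial likelihood is conjugate to the Beta prior: with 25 successes and 8 failures, the posterior is Beta(8.3+25, 5.6+8) = Beta(33.3, 13.6).
Posterior mean = α/(α+β) = 33.3/46.9 = 0.7100.

Posterior: Beta(33.3, 13.6); mean ≈ 0.7100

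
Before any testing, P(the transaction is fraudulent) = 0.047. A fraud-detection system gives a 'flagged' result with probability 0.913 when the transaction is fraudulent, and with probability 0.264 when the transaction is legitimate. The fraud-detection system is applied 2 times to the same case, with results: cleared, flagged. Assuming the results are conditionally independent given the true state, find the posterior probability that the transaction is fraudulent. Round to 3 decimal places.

Let H be the event that the transaction is fraudulent; start with P(H) = 0.047. P('flagged'|H) = 0.913, P('flagged'|¬H) = 0.264.
Update on result 1 ('cleared'): P(H) ← 0.087·0.0470 / (0.087·0.0470 + 0.736·0.9530) = 0.0040890/0.70550 = 0.0058.
Update on result 2 ('flagged'): P(H) ← 0.913·0.0058 / (0.913·0.0058 + 0.264·0.9942) = 0.0052917/0.26776 = 0.0198.

Posterior P(H) ≈ 0.020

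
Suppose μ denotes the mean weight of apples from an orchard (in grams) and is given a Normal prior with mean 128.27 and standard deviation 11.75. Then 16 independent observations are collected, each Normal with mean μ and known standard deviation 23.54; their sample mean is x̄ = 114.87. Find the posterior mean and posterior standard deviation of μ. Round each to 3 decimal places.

Posterior mean ≈ 117.557; posterior SD ≈ 5.262

With known σ, the Normal prior is conjugate. Weight on the data is w = (n/σ²)/(n/σ² + 1/τ₀²) = 0.0288740/(0.0288740+0.00724310) = 0.79946.
Posterior mean = w·x̄ + (1−w)·μ₀ = 0.79946·114.87 + 0.20054·128.27 = 117.557. Posterior variance = 1/(0.0288740+0.00724310) = 27.6877, so SD = 5.262.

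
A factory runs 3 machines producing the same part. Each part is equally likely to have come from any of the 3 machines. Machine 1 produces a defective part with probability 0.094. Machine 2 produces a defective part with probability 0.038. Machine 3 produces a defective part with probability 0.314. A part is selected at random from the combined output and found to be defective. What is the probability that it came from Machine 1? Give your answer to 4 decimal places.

P(defective|M1) = 0.094; P(defective|M2) = 0.038; P(defective|M3) = 0.314.
Prior × likelihood for each source: 0.333333·0.094=0.03133, 0.333333·0.038=0.01267, 0.333333·0.314=0.1047. Summing gives P(defective) = 0.14867.
P(Machine 1 | defective) = 0.03133 / 0.14867 = 0.2108.

Posterior probability ≈ 0.2108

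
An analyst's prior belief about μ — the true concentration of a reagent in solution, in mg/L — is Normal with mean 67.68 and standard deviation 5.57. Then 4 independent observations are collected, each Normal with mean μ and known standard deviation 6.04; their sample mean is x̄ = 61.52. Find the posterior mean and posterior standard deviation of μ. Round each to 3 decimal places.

Prior precision 1/τ₀² = 1/5.57² = 0.0322322; data precision n/σ² = 4/6.04² = 0.109644.
Posterior precision = 0.0322322 + 0.109644 = 0.141876, giving posterior SD = 1/√0.141876 = 2.655.
Posterior mean = (0.0322322·67.68 + 0.109644·61.52) / 0.141876 = 62.919.

Posterior mean ≈ 62.919; posterior SD ≈ 2.655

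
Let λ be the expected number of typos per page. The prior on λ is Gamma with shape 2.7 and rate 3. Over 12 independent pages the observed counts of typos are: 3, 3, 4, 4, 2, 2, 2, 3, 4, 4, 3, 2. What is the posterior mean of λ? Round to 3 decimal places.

The Poisson likelihood adds the total count to the shape and the number of exposure periods to the rate. Here ∑xᵢ = 36 and n = 12, so shape 2.7→38.7 and rate 3→15.
Posterior mean = shape/rate = 38.7/15 = 2.580.

Posterior mean ≈ 2.580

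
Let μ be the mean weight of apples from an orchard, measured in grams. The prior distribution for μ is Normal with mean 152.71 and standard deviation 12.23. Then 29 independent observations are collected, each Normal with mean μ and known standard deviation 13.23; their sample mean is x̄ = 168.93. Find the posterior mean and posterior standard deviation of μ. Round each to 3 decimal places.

Posterior mean ≈ 168.301; posterior SD ≈ 2.409

With known σ, the Normal prior is conjugate. Weight on the data is w = (n/σ²)/(n/σ² + 1/τ₀²) = 0.165683/(0.165683+0.00668570) = 0.96121.
Posterior mean = w·x̄ + (1−w)·μ₀ = 0.96121·168.93 + 0.038787·152.71 = 168.301. Posterior variance = 1/(0.165683+0.00668570) = 5.80151, so SD = 2.409.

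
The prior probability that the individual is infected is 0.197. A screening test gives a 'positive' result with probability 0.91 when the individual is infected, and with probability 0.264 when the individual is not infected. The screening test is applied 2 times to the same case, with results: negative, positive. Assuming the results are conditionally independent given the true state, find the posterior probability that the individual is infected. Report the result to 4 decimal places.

Posterior P(H) ≈ 0.0937

Let H be the event that the individual is infected; start with P(H) = 0.197. P('positive'|H) = 0.91, P('positive'|¬H) = 0.264.
Update on result 1 ('negative'): P(H) ← 0.09·0.1970 / (0.09·0.1970 + 0.736·0.8030) = 0.017730/0.60874 = 0.0291.
Update on result 2 ('positive'): P(H) ← 0.91·0.0291 / (0.91·0.0291 + 0.264·0.9709) = 0.026505/0.28282 = 0.0937.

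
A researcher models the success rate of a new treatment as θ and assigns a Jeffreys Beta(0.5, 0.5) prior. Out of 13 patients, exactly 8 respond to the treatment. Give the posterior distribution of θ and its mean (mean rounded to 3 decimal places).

Observing 8 successes and 5 failures updates Beta(0.5, 0.5) by adding the success and failure counts to the two shape parameters: α = 0.5+8 = 8.5, β = 0.5+5 = 5.5.
E[θ | data] = 8.5/(8.5+5.5) = 0.607.

Posterior: Beta(8.5, 5.5); mean ≈ 0.607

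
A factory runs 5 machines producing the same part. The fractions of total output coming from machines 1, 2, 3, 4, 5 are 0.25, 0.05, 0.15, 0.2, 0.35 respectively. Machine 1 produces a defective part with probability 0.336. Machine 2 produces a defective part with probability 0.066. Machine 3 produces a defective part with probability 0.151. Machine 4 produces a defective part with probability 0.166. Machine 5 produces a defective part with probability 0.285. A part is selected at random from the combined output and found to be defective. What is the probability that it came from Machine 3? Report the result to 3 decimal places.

Posterior probability ≈ 0.093

P(defective|M1) = 0.336; P(defective|M2) = 0.066; P(defective|M3) = 0.151; P(defective|M4) = 0.166; P(defective|M5) = 0.285.
Prior × likelihood for each source: 0.25·0.336=0.08400, 0.05·0.066=0.003300, 0.15·0.151=0.02265, 0.2·0.166=0.03320, 0.35·0.285=0.09975. Summing gives P(defective) = 0.24290.
P(Machine 3 | defective) = 0.02265 / 0.24290 = 0.093.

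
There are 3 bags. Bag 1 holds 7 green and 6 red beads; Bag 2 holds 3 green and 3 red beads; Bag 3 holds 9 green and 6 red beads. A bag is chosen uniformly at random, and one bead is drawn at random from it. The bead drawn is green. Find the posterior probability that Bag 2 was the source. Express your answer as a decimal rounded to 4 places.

Posterior probability ≈ 0.3052

P(green|Bag 1) = 0.5385; P(green|Bag 2) = 0.5; P(green|Bag 3) = 0.6.
Prior × likelihood for each source: 0.333333·0.5385=0.1795, 0.333333·0.5=0.1667, 0.333333·0.6=0.2000. Summing gives P(green) = 0.54615.
P(Bag 2 | green) = 0.1667 / 0.54615 = 0.3052.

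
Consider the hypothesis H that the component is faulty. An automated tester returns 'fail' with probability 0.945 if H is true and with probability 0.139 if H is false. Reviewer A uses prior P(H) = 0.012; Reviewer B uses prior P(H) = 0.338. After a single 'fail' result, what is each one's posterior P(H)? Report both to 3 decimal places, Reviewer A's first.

Reviewer A: 0.076; Reviewer B: 0.776

The likelihood ratio for a 'fail' result is 0.945/0.139 = 6.7986.
Reviewer A: prior odds 0.012/0.988 = 0.012146; posterior odds 0.082574; posterior probability 0.076.
Reviewer B: prior odds 0.338/0.662 = 0.51057; posterior odds 3.4712; posterior probability 0.776.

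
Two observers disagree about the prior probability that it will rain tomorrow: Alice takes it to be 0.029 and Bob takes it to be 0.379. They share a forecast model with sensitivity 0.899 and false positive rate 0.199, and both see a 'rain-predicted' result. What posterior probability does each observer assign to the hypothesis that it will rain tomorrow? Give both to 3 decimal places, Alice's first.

The likelihood ratio for a 'rain-predicted' result is 0.899/0.199 = 4.5176.
Alice: prior odds 0.029/0.971 = 0.029866; posterior odds 0.13492; posterior probability 0.119.
Bob: prior odds 0.379/0.621 = 0.61031; posterior odds 2.7571; posterior probability 0.734.

Alice: 0.119; Bob: 0.734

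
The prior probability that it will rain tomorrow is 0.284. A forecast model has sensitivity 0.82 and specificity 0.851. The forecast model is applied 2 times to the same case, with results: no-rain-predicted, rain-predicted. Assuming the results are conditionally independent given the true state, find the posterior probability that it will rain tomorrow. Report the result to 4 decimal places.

Posterior P(H) ≈ 0.3159

With H the event that it will rain tomorrow, the joint likelihood of the observed sequence is P(data|H) = 0.18·0.82 = 0.14760 and P(data|¬H) = 0.851·0.149 = 0.12680.
Bayes: P(H|data) = 0.284·0.14760 / (0.284·0.14760 + 0.716·0.12680) = 0.041918/0.13271 = 0.3159.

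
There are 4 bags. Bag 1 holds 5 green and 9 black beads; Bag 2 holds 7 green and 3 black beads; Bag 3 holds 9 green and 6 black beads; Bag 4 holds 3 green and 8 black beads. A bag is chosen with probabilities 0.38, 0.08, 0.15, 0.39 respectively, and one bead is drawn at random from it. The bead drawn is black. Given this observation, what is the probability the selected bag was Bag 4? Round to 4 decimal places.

Tabulate prior·likelihood by source: [1] prior 0.38, lik 0.6429, product 0.2443; [2] prior 0.08, lik 0.3, product 0.02400; [3] prior 0.15, lik 0.4, product 0.06000; [4] prior 0.39, lik 0.7273, product 0.2836.
Normalizing constant = 0.61192; the posterior for Bag 4 is its product over the sum, 0.2836/0.61192 = 0.4635.

Posterior probability ≈ 0.4635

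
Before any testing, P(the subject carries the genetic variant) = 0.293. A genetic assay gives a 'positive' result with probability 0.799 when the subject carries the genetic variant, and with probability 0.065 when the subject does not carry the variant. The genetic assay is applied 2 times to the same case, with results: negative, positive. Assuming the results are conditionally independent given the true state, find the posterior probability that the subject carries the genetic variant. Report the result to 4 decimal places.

Posterior P(H) ≈ 0.5227

Let H be the event that the subject carries the genetic variant; start with P(H) = 0.293. P('positive'|H) = 0.799, P('positive'|¬H) = 0.065.
Update on result 1 ('negative'): P(H) ← 0.201·0.2930 / (0.201·0.2930 + 0.935·0.7070) = 0.058893/0.71994 = 0.0818.
Update on result 2 ('positive'): P(H) ← 0.799·0.0818 / (0.799·0.0818 + 0.065·0.9182) = 0.065360/0.12504 = 0.5227.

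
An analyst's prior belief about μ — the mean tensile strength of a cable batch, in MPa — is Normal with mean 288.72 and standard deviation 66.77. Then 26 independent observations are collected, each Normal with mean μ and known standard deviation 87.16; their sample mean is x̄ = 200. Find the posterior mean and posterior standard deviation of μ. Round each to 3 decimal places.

With known σ, the Normal prior is conjugate. Weight on the data is w = (n/σ²)/(n/σ² + 1/τ₀²) = 0.00342246/(0.00342246+0.00022430) = 0.93849.
Posterior mean = w·x̄ + (1−w)·μ₀ = 0.93849·200 + 0.061508·288.72 = 205.457. Posterior variance = 1/(0.00342246+0.00022430) = 274.215, so SD = 16.559.

Posterior mean ≈ 205.457; posterior SD ≈ 16.559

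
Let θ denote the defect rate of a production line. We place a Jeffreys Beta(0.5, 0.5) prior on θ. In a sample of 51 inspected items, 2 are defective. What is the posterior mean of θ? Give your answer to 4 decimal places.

Posterior mean ≈ 0.0481

The binomial likelihood is conjugate to the Beta prior: with 2 successes and 49 failures, the posterior is Beta(0.5+2, 0.5+49) = Beta(2.5, 49.5).
Posterior mean = α/(α+β) = 2.5/52 = 0.0481.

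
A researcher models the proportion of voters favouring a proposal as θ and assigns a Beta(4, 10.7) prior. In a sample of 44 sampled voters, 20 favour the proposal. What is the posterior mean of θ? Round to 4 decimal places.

Posterior mean ≈ 0.4089

The binomial likelihood is conjugate to the Beta prior: with 20 successes and 24 failures, the posterior is Beta(4+20, 10.7+24) = Beta(24, 34.7).
E[θ | data] = 24/(24+34.7) = 0.4089.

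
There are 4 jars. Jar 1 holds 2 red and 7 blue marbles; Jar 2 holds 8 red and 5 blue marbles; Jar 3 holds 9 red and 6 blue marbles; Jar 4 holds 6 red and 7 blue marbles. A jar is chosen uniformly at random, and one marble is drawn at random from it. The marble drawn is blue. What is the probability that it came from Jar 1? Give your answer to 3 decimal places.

P(blue|Jar 1) = 0.7778; P(blue|Jar 2) = 0.3846; P(blue|Jar 3) = 0.4; P(blue|Jar 4) = 0.5385.
Prior × likelihood for each source: 0.25·0.7778=0.1944, 0.25·0.3846=0.09615, 0.25·0.4=0.1000, 0.25·0.5385=0.1346. Summing gives P(blue) = 0.52521.
P(Jar 1 | blue) = 0.1944 / 0.52521 = 0.370.

Posterior probability ≈ 0.370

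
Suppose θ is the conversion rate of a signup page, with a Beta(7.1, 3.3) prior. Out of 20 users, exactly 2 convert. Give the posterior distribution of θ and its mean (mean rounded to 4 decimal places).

The binomial likelihood is conjugate to the Beta prior: with 2 successes and 18 failures, the posterior is Beta(7.1+2, 3.3+18) = Beta(9.1, 21.3).
E[θ | data] = 9.1/(9.1+21.3) = 0.2993.

Posterior: Beta(9.1, 21.3); mean ≈ 0.2993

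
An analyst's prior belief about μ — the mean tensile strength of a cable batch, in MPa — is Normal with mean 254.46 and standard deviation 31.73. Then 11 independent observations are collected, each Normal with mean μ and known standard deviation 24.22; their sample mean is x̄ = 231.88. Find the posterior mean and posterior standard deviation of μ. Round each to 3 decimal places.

Posterior mean ≈ 233.016; posterior SD ≈ 7.117

Prior precision 1/τ₀² = 1/31.73² = 0.00099325; data precision n/σ² = 11/24.22² = 0.0187519.
Posterior precision = 0.00099325 + 0.0187519 = 0.0197451, giving posterior SD = 1/√0.0197451 = 7.117.
Posterior mean = (0.00099325·254.46 + 0.0187519·231.88) / 0.0197451 = 233.016.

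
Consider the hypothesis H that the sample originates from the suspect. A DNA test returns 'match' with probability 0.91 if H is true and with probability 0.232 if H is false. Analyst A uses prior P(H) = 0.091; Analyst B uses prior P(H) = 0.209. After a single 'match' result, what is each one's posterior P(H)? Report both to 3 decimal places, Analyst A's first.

P('+'|H) = 0.91, P('+'|¬H) = 0.232.
Analyst A: numerator 0.91·0.091 = 0.082810; evidence = 0.082810+0.232·0.909 = 0.29370; posterior = 0.282.
Analyst B: numerator 0.91·0.209 = 0.19019; evidence = 0.19019+0.232·0.791 = 0.37370; posterior = 0.509.

Analyst A: 0.282; Analyst B: 0.509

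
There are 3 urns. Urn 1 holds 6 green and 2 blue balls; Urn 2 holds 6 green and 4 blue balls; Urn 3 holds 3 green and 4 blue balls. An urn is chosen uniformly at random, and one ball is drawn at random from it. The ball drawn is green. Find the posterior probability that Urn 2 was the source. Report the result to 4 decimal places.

Tabulate prior·likelihood by source: [1] prior 0.333333, lik 0.75, product 0.2500; [2] prior 0.333333, lik 0.6, product 0.2000; [3] prior 0.333333, lik 0.4286, product 0.1429.
Normalizing constant = 0.59286; the posterior for Urn 2 is its product over the sum, 0.2000/0.59286 = 0.3373.

Posterior probability ≈ 0.3373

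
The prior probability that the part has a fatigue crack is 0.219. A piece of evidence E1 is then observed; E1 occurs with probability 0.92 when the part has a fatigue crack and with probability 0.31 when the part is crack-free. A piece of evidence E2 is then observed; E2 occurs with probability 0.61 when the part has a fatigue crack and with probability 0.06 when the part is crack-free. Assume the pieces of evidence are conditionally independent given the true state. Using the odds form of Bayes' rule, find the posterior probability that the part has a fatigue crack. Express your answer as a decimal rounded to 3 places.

Posterior probability ≈ 0.894

Prior odds = 0.219/(1−0.219) = 0.28041. In log-odds, ln(0.28041) = -1.2715.
Add log likelihood ratios: ln(2.9677) + ln(10.167) = 3.4069.
Posterior log-odds = 2.1354, so posterior odds = exp(2.1354) = 8.4605. Converting, P(H|E) = 8.4605/9.4605 = 0.894.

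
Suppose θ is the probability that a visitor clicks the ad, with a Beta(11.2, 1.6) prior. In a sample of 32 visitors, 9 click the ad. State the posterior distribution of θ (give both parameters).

The binomial likelihood is conjugate to the Beta prior: with 9 successes and 23 failures, the posterior is Beta(11.2+9, 1.6+23) = Beta(20.2, 24.6).

Posterior: Beta(20.2, 24.6)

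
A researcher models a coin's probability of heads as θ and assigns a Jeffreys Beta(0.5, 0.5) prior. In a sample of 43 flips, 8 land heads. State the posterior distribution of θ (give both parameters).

Posterior: Beta(8.5, 35.5)

The binomial likelihood is conjugate to the Beta prior: with 8 successes and 35 failures, the posterior is Beta(0.5+8, 0.5+35) = Beta(8.5, 35.5).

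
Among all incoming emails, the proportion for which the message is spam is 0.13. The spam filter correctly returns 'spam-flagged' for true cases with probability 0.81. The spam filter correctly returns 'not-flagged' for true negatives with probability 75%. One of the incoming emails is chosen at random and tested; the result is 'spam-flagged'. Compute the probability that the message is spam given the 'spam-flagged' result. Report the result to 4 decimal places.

Let H be the event that the message is spam. P(H) = 0.13, so P(¬H) = 0.87. With E the 'spam-flagged' result, P(E|H) = 0.81 and P(E|¬H) = 0.25.
P(E) = 0.81·0.13 + 0.25·0.87 = 0.10530 + 0.21750 = 0.32280.
By Bayes' theorem, P(H|E) = 0.10530 / 0.32280 = 0.3262.

P(H | E) ≈ 0.3262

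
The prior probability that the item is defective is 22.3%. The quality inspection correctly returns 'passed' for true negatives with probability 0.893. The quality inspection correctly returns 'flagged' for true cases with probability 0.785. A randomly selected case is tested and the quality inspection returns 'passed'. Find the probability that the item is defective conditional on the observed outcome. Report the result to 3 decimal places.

Let H be the event that the item is defective. P(H) = 0.223, so P(¬H) = 0.777. With E the 'passed' result, P(E|H) = 0.215 and P(E|¬H) = 0.893.
P(E) = 0.215·0.223 + 0.893·0.777 = 0.047945 + 0.69386 = 0.74181.
By Bayes' theorem, P(H|E) = 0.047945 / 0.74181 = 0.065.

P(H | E) ≈ 0.065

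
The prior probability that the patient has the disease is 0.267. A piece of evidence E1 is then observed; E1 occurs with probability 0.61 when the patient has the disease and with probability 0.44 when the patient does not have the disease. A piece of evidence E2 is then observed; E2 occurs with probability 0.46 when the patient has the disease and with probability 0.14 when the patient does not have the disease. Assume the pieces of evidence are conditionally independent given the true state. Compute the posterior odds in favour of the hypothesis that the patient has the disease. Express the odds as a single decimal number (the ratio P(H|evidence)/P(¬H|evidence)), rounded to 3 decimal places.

Prior odds = 0.267/(1−0.267) = 0.36426. In log-odds, ln(0.36426) = -1.0099.
Add log likelihood ratios: ln(1.3864) + ln(3.2857) = 1.5163.
Posterior log-odds = 0.50637, so posterior odds = exp(0.50637) = 1.6593.

Posterior odds ≈ 1.659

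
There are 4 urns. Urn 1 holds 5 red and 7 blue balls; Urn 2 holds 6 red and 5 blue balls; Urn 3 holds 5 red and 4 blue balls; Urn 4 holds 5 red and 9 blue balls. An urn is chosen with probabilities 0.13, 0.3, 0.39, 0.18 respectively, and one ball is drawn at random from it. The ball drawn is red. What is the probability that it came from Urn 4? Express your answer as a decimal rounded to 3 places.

P(red|Urn 1) = 0.4167; P(red|Urn 2) = 0.5455; P(red|Urn 3) = 0.5556; P(red|Urn 4) = 0.3571.
Prior × likelihood for each source: 0.13·0.4167=0.05417, 0.3·0.5455=0.1636, 0.39·0.5556=0.2167, 0.18·0.3571=0.06429. Summing gives P(red) = 0.49876.
P(Urn 4 | red) = 0.06429 / 0.49876 = 0.129.

Posterior probability ≈ 0.129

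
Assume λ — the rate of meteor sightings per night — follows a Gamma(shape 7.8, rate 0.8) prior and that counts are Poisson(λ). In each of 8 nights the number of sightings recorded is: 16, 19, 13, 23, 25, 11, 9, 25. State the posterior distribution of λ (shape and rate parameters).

Posterior: Gamma(shape=148.8, rate=8.8)

The Poisson likelihood adds the total count to the shape and the number of exposure periods to the rate. Here ∑xᵢ = 141 and n = 8, so shape 7.8→148.8 and rate 0.8→8.8.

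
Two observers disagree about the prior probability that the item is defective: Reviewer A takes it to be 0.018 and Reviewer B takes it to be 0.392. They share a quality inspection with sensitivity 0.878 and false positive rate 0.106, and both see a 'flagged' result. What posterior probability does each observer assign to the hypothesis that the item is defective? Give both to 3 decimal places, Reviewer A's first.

Reviewer A: 0.132; Reviewer B: 0.842

The likelihood ratio for a 'flagged' result is 0.878/0.106 = 8.2830.
Reviewer A: prior odds 0.018/0.982 = 0.018330; posterior odds 0.15183; posterior probability 0.132.
Reviewer B: prior odds 0.392/0.608 = 0.64474; posterior odds 5.3404; posterior probability 0.842.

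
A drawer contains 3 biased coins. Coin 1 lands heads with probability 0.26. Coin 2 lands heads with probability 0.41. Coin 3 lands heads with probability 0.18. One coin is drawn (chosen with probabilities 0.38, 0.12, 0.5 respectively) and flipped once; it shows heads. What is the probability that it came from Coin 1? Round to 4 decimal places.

Tabulate prior·likelihood by source: [1] prior 0.38, lik 0.26, product 0.09880; [2] prior 0.12, lik 0.41, product 0.04920; [3] prior 0.5, lik 0.18, product 0.09000.
Normalizing constant = 0.23800; the posterior for Coin 1 is its product over the sum, 0.09880/0.23800 = 0.4151.

Posterior probability ≈ 0.4151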